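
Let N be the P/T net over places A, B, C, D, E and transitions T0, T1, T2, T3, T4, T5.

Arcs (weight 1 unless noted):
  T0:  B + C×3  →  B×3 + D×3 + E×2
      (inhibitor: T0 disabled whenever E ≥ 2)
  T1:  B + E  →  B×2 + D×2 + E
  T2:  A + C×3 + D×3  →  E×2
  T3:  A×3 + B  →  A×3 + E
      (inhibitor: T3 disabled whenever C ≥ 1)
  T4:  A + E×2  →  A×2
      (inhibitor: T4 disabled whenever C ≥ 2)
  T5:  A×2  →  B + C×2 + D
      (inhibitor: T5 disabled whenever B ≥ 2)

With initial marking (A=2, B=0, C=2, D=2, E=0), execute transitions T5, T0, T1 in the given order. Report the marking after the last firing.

(A=0, B=4, C=1, D=8, E=2)

step 1: fire T5:  (A=2, B=0, C=2, D=2, E=0) → (A=0, B=1, C=4, D=3, E=0)
step 2: fire T0:  (A=0, B=1, C=4, D=3, E=0) → (A=0, B=3, C=1, D=6, E=2)
step 3: fire T1:  (A=0, B=3, C=1, D=6, E=2) → (A=0, B=4, C=1, D=8, E=2)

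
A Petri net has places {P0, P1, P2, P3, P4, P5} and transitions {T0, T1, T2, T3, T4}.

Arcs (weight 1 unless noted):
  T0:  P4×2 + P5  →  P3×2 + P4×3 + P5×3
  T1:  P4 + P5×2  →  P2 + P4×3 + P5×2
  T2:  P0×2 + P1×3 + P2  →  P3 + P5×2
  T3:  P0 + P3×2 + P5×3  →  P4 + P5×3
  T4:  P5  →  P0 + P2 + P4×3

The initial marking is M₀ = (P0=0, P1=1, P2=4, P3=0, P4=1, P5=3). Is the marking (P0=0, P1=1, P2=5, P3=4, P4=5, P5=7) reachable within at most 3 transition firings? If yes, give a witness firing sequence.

step 1: fire T1:  (P0=0, P1=1, P2=4, P3=0, P4=1, P5=3) → (P0=0, P1=1, P2=5, P3=0, P4=3, P5=3)
step 2: fire T0:  (P0=0, P1=1, P2=5, P3=0, P4=3, P5=3) → (P0=0, P1=1, P2=5, P3=2, P4=4, P5=5)
step 3: fire T0:  (P0=0, P1=1, P2=5, P3=2, P4=4, P5=5) → (P0=0, P1=1, P2=5, P3=4, P4=5, P5=7)

YES — reachable via ⟨T1, T0, T0⟩ (3 firings)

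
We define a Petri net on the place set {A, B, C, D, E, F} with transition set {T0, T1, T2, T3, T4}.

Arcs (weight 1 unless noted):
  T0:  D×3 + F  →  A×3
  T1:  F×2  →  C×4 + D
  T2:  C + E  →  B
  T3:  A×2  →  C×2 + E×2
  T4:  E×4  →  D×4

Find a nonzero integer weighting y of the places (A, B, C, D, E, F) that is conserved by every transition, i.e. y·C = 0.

Incidence matrix C (rows=places, cols=transitions):
       T0   T1   T2   T3   T4
    A   3    0    0   -2    0
    B   0    0    1    0    0
    C   0    4   -1    2    0
    D  -3    1    0    0    4
    E   0    0   -1    2   -4
    F  -1   -2    0    0    0

Candidate y = [3, 3, 1, 2, 2, 3]; check y·C column-wise:
  col T0: 3·3 + 3·0 + 1·0 + 2·-3 + 2·0 + 3·-1 = 0
  col T1: 3·0 + 3·0 + 1·4 + 2·1 + 2·0 + 3·-2 = 0
  col T2: 3·0 + 3·1 + 1·-1 + 2·0 + 2·-1 + 3·0 = 0
  col T3: 3·-2 + 3·0 + 1·2 + 2·0 + 2·2 + 3·0 = 0
  col T4: 3·0 + 3·0 + 1·0 + 2·4 + 2·-4 + 3·0 = 0

y = (A:3, B:3, C:1, D:2, E:2, F:3)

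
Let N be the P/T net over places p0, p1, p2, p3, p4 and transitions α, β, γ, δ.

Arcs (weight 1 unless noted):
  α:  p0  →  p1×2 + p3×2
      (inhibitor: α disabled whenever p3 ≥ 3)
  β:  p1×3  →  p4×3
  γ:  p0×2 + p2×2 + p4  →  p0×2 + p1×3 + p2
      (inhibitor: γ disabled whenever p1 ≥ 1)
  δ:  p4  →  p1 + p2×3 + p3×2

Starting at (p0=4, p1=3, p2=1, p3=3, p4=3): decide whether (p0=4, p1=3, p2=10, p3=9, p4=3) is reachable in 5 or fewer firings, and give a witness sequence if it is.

step 1: fire β:  (p0=4, p1=3, p2=1, p3=3, p4=3) → (p0=4, p1=0, p2=1, p3=3, p4=6)
step 2: fire δ:  (p0=4, p1=0, p2=1, p3=3, p4=6) → (p0=4, p1=1, p2=4, p3=5, p4=5)
step 3: fire δ:  (p0=4, p1=1, p2=4, p3=5, p4=5) → (p0=4, p1=2, p2=7, p3=7, p4=4)
step 4: fire δ:  (p0=4, p1=2, p2=7, p3=7, p4=4) → (p0=4, p1=3, p2=10, p3=9, p4=3)

YES — reachable via ⟨β, δ, δ, δ⟩ (4 firings)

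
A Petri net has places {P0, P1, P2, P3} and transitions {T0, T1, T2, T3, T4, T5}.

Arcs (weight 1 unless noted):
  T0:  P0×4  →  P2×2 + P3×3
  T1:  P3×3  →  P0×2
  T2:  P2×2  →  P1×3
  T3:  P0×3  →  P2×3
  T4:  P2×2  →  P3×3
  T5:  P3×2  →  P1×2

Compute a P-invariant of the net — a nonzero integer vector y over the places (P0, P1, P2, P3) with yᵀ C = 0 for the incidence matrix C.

Incidence matrix C (rows=places, cols=transitions):
       T0   T1   T2   T3   T4   T5
   P0  -4    2    0   -3    0    0
   P1   0    0    3    0    0    2
   P2   2    0   -2    3   -2    0
   P3   3   -3    0    0    3   -2

Candidate y = [3, 2, 3, 2]; check y·C column-wise:
  col T0: 3·-4 + 2·0 + 3·2 + 2·3 = 0
  col T1: 3·2 + 2·0 + 3·0 + 2·-3 = 0
  col T2: 3·0 + 2·3 + 3·-2 + 2·0 = 0
  col T3: 3·-3 + 2·0 + 3·3 + 2·0 = 0
  col T4: 3·0 + 2·0 + 3·-2 + 2·3 = 0
  col T5: 3·0 + 2·2 + 3·0 + 2·-2 = 0

y = (P0:3, P1:2, P2:3, P3:2)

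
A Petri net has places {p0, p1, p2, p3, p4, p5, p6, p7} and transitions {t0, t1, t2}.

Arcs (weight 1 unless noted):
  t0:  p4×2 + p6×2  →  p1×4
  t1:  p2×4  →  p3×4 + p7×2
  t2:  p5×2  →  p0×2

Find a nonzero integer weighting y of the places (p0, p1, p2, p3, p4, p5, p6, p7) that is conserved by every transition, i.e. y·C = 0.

Incidence matrix C (rows=places, cols=transitions):
       t0   t1   t2
   p0   0    0    2
   p1   4    0    0
   p2   0   -4    0
   p3   0    4    0
   p4  -2    0    0
   p5   0    0   -2
   p6  -2    0    0
   p7   0    2    0

Candidate y = [0, 0, 1, 1, 0, 0, 0, 0]; check y·C column-wise:
  col t0: 0·4 + 1·0 + 1·0 + 0·-2 + 0·-2 = 0
  col t1: 1·-4 + 1·4 + 0·2 = 0
  col t2: 0·2 + 1·0 + 1·0 + 0·-2 = 0

y = (p0:0, p1:0, p2:1, p3:1, p4:0, p5:0, p6:0, p7:0)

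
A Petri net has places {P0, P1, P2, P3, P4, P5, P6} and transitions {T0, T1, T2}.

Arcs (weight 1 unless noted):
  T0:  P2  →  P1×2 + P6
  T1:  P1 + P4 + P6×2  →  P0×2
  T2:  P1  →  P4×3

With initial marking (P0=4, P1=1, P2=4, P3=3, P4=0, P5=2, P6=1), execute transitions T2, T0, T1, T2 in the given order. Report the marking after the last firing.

step 1: fire T2:  (P0=4, P1=1, P2=4, P3=3, P4=0, P5=2, P6=1) → (P0=4, P1=0, P2=4, P3=3, P4=3, P5=2, P6=1)
step 2: fire T0:  (P0=4, P1=0, P2=4, P3=3, P4=3, P5=2, P6=1) → (P0=4, P1=2, P2=3, P3=3, P4=3, P5=2, P6=2)
step 3: fire T1:  (P0=4, P1=2, P2=3, P3=3, P4=3, P5=2, P6=2) → (P0=6, P1=1, P2=3, P3=3, P4=2, P5=2, P6=0)
step 4: fire T2:  (P0=6, P1=1, P2=3, P3=3, P4=2, P5=2, P6=0) → (P0=6, P1=0, P2=3, P3=3, P4=5, P5=2, P6=0)

(P0=6, P1=0, P2=3, P3=3, P4=5, P5=2, P6=0)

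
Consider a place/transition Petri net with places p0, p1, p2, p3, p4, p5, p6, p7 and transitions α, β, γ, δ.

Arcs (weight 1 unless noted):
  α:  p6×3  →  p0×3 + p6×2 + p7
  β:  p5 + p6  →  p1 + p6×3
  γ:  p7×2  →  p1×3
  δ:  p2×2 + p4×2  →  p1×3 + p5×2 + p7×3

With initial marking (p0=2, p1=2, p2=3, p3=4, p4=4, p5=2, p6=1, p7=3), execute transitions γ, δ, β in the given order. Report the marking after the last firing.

step 1: fire γ:  (p0=2, p1=2, p2=3, p3=4, p4=4, p5=2, p6=1, p7=3) → (p0=2, p1=5, p2=3, p3=4, p4=4, p5=2, p6=1, p7=1)
step 2: fire δ:  (p0=2, p1=5, p2=3, p3=4, p4=4, p5=2, p6=1, p7=1) → (p0=2, p1=8, p2=1, p3=4, p4=2, p5=4, p6=1, p7=4)
step 3: fire β:  (p0=2, p1=8, p2=1, p3=4, p4=2, p5=4, p6=1, p7=4) → (p0=2, p1=9, p2=1, p3=4, p4=2, p5=3, p6=3, p7=4)

(p0=2, p1=9, p2=1, p3=4, p4=2, p5=3, p6=3, p7=4)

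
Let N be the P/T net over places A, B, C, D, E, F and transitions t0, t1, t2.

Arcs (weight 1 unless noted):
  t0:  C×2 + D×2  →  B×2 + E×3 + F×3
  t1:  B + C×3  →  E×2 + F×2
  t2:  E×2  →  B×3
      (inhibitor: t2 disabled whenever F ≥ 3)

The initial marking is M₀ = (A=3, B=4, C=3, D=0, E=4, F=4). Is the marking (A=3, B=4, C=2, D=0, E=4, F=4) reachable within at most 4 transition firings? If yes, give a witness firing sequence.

NO — not reachable within 4 firings

depth 0: 1 marking
depth 1: 2 markings reached so far
depth 2: 2 markings reached so far
(frontier empty at depth 2; search complete)
target is not among the 2 markings reachable within 4 steps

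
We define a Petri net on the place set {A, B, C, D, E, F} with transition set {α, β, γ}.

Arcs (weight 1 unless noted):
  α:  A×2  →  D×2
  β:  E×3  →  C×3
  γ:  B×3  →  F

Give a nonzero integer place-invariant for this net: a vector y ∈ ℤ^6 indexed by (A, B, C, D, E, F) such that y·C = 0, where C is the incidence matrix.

Incidence matrix C (rows=places, cols=transitions):
        α    β    γ
    A  -2    0    0
    B   0    0   -3
    C   0    3    0
    D   2    0    0
    E   0   -3    0
    F   0    0    1

Candidate y = [1, 0, 0, 1, 0, 0]; check y·C column-wise:
  col α: 1·-2 + 1·2 = 0
  col β: 1·0 + 0·3 + 1·0 + 0·-3 = 0
  col γ: 1·0 + 0·-3 + 1·0 + 0·1 = 0

y = (A:1, B:0, C:0, D:1, E:0, F:0)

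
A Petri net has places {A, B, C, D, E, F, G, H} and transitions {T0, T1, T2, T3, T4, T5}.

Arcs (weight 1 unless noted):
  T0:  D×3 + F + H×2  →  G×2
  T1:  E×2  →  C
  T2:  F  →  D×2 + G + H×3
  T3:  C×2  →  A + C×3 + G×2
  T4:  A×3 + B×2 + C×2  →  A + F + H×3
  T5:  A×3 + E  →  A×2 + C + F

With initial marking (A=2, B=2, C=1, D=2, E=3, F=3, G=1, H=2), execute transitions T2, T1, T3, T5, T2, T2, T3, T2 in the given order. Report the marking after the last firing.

step 1: fire T2:  (A=2, B=2, C=1, D=2, E=3, F=3, G=1, H=2) → (A=2, B=2, C=1, D=4, E=3, F=2, G=2, H=5)
step 2: fire T1:  (A=2, B=2, C=1, D=4, E=3, F=2, G=2, H=5) → (A=2, B=2, C=2, D=4, E=1, F=2, G=2, H=5)
step 3: fire T3:  (A=2, B=2, C=2, D=4, E=1, F=2, G=2, H=5) → (A=3, B=2, C=3, D=4, E=1, F=2, G=4, H=5)
step 4: fire T5:  (A=3, B=2, C=3, D=4, E=1, F=2, G=4, H=5) → (A=2, B=2, C=4, D=4, E=0, F=3, G=4, H=5)
step 5: fire T2:  (A=2, B=2, C=4, D=4, E=0, F=3, G=4, H=5) → (A=2, B=2, C=4, D=6, E=0, F=2, G=5, H=8)
step 6: fire T2:  (A=2, B=2, C=4, D=6, E=0, F=2, G=5, H=8) → (A=2, B=2, C=4, D=8, E=0, F=1, G=6, H=11)
step 7: fire T3:  (A=2, B=2, C=4, D=8, E=0, F=1, G=6, H=11) → (A=3, B=2, C=5, D=8, E=0, F=1, G=8, H=11)
step 8: fire T2:  (A=3, B=2, C=5, D=8, E=0, F=1, G=8, H=11) → (A=3, B=2, C=5, D=10, E=0, F=0, G=9, H=14)

(A=3, B=2, C=5, D=10, E=0, F=0, G=9, H=14)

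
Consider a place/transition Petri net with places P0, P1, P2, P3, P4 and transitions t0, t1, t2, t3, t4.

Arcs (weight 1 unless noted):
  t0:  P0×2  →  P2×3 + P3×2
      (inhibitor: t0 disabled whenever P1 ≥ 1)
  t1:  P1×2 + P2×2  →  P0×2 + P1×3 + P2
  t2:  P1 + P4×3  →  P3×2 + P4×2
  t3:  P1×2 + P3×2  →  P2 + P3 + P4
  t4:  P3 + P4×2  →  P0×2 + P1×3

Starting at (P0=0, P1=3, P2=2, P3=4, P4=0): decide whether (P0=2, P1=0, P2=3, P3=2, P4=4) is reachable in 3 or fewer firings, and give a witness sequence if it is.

depth 0: 1 marking
depth 1: 3 markings reached so far
depth 2: 4 markings reached so far
depth 3: 6 markings reached so far
target is not among the 6 markings reachable within 3 steps

NO — not reachable within 3 firings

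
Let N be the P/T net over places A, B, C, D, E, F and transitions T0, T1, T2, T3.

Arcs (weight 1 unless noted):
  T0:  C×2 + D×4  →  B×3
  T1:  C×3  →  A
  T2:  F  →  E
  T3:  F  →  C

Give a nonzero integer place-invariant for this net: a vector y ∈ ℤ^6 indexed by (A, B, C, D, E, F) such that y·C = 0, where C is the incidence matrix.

Incidence matrix C (rows=places, cols=transitions):
       T0   T1   T2   T3
    A   0    1    0    0
    B   3    0    0    0
    C  -2   -3    0    1
    D  -4    0    0    0
    E   0    0    1    0
    F   0    0   -1   -1

Candidate y = [0, 4, 0, 3, 0, 0]; check y·C column-wise:
  col T0: 4·3 + 0·-2 + 3·-4 = 0
  col T1: 0·1 + 4·0 + 0·-3 + 3·0 = 0
  col T2: 4·0 + 3·0 + 0·1 + 0·-1 = 0
  col T3: 4·0 + 0·1 + 3·0 + 0·-1 = 0

y = (A:0, B:4, C:0, D:3, E:0, F:0)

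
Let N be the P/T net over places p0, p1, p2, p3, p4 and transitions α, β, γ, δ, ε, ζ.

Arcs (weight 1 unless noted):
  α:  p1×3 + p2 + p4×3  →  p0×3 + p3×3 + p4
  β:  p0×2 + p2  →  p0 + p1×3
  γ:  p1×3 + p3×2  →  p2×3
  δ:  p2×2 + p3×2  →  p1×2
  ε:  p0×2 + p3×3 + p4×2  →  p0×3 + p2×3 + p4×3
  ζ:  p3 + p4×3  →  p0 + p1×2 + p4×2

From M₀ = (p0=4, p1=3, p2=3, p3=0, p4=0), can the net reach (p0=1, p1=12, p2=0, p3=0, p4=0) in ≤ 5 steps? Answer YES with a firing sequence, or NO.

step 1: fire β:  (p0=4, p1=3, p2=3, p3=0, p4=0) → (p0=3, p1=6, p2=2, p3=0, p4=0)
step 2: fire β:  (p0=3, p1=6, p2=2, p3=0, p4=0) → (p0=2, p1=9, p2=1, p3=0, p4=0)
step 3: fire β:  (p0=2, p1=9, p2=1, p3=0, p4=0) → (p0=1, p1=12, p2=0, p3=0, p4=0)

YES — reachable via ⟨β, β, β⟩ (3 firings)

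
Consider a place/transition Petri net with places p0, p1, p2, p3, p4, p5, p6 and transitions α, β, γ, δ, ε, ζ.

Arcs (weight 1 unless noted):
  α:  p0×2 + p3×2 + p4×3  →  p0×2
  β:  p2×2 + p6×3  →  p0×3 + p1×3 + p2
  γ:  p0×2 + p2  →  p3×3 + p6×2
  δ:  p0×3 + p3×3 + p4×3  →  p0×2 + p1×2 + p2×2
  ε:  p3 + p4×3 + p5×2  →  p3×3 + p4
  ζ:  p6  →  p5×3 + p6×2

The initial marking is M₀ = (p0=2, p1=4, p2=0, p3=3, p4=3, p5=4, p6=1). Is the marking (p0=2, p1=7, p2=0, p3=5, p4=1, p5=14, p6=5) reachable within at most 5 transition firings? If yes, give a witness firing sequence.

depth 0: 1 marking
depth 1: 4 markings reached so far
depth 2: 7 markings reached so far
depth 3: 10 markings reached so far
depth 4: 13 markings reached so far
depth 5: 16 markings reached so far
target is not among the 16 markings reachable within 5 steps

NO — not reachable within 5 firings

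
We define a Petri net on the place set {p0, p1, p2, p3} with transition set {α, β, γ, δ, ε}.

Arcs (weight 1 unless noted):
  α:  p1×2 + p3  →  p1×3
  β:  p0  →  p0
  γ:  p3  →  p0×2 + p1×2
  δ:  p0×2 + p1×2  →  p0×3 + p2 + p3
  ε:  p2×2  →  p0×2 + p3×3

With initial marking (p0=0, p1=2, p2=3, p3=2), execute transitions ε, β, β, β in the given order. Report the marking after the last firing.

step 1: fire ε:  (p0=0, p1=2, p2=3, p3=2) → (p0=2, p1=2, p2=1, p3=5)
step 2: fire β:  (p0=2, p1=2, p2=1, p3=5) → (p0=2, p1=2, p2=1, p3=5)
step 3: fire β:  (p0=2, p1=2, p2=1, p3=5) → (p0=2, p1=2, p2=1, p3=5)
step 4: fire β:  (p0=2, p1=2, p2=1, p3=5) → (p0=2, p1=2, p2=1, p3=5)

(p0=2, p1=2, p2=1, p3=5)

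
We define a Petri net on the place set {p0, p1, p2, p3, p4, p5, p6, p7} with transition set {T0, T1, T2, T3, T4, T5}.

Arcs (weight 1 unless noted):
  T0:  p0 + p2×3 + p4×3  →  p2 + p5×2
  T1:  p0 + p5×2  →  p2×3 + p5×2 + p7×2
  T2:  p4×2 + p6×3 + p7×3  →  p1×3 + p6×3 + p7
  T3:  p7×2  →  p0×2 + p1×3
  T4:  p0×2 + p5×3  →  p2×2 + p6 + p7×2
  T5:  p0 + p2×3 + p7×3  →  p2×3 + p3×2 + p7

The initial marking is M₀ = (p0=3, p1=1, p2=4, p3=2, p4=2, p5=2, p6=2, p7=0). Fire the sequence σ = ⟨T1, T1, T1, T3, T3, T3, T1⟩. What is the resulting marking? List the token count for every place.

(p0=5, p1=10, p2=16, p3=2, p4=2, p5=2, p6=2, p7=2)

step 1: fire T1:  (p0=3, p1=1, p2=4, p3=2, p4=2, p5=2, p6=2, p7=0) → (p0=2, p1=1, p2=7, p3=2, p4=2, p5=2, p6=2, p7=2)
step 2: fire T1:  (p0=2, p1=1, p2=7, p3=2, p4=2, p5=2, p6=2, p7=2) → (p0=1, p1=1, p2=10, p3=2, p4=2, p5=2, p6=2, p7=4)
step 3: fire T1:  (p0=1, p1=1, p2=10, p3=2, p4=2, p5=2, p6=2, p7=4) → (p0=0, p1=1, p2=13, p3=2, p4=2, p5=2, p6=2, p7=6)
step 4: fire T3:  (p0=0, p1=1, p2=13, p3=2, p4=2, p5=2, p6=2, p7=6) → (p0=2, p1=4, p2=13, p3=2, p4=2, p5=2, p6=2, p7=4)
step 5: fire T3:  (p0=2, p1=4, p2=13, p3=2, p4=2, p5=2, p6=2, p7=4) → (p0=4, p1=7, p2=13, p3=2, p4=2, p5=2, p6=2, p7=2)
step 6: fire T3:  (p0=4, p1=7, p2=13, p3=2, p4=2, p5=2, p6=2, p7=2) → (p0=6, p1=10, p2=13, p3=2, p4=2, p5=2, p6=2, p7=0)
step 7: fire T1:  (p0=6, p1=10, p2=13, p3=2, p4=2, p5=2, p6=2, p7=0) → (p0=5, p1=10, p2=16, p3=2, p4=2, p5=2, p6=2, p7=2)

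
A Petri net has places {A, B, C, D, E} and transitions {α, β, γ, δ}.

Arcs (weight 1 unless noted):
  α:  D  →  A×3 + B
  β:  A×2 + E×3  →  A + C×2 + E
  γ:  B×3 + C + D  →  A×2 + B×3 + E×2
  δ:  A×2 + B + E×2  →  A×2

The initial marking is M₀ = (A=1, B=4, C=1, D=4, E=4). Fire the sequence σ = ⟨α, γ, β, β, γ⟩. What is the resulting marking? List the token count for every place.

(A=6, B=5, C=3, D=1, E=4)

step 1: fire α:  (A=1, B=4, C=1, D=4, E=4) → (A=4, B=5, C=1, D=3, E=4)
step 2: fire γ:  (A=4, B=5, C=1, D=3, E=4) → (A=6, B=5, C=0, D=2, E=6)
step 3: fire β:  (A=6, B=5, C=0, D=2, E=6) → (A=5, B=5, C=2, D=2, E=4)
step 4: fire β:  (A=5, B=5, C=2, D=2, E=4) → (A=4, B=5, C=4, D=2, E=2)
step 5: fire γ:  (A=4, B=5, C=4, D=2, E=2) → (A=6, B=5, C=3, D=1, E=4)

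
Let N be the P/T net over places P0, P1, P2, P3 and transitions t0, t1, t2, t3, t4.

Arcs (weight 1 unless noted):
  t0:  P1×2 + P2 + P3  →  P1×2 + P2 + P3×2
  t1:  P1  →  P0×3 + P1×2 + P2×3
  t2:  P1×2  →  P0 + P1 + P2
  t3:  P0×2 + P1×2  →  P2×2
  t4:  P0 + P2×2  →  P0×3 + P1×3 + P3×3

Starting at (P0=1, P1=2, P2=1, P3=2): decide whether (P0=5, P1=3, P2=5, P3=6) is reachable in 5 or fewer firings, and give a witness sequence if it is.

YES — reachable via ⟨t0, t1, t2, t3, t4⟩ (5 firings)

step 1: fire t0:  (P0=1, P1=2, P2=1, P3=2) → (P0=1, P1=2, P2=1, P3=3)
step 2: fire t1:  (P0=1, P1=2, P2=1, P3=3) → (P0=4, P1=3, P2=4, P3=3)
step 3: fire t2:  (P0=4, P1=3, P2=4, P3=3) → (P0=5, P1=2, P2=5, P3=3)
step 4: fire t3:  (P0=5, P1=2, P2=5, P3=3) → (P0=3, P1=0, P2=7, P3=3)
step 5: fire t4:  (P0=3, P1=0, P2=7, P3=3) → (P0=5, P1=3, P2=5, P3=6)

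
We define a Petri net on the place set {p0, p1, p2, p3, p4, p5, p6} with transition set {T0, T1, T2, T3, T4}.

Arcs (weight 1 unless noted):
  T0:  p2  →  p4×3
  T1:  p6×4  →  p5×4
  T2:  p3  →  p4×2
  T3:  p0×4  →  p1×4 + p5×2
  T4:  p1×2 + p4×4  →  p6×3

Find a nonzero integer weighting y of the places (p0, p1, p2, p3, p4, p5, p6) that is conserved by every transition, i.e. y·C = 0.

y = (p0:2, p1:2, p2:-3, p3:-2, p4:-1, p5:0, p6:0)

Incidence matrix C (rows=places, cols=transitions):
       T0   T1   T2   T3   T4
   p0   0    0    0   -4    0
   p1   0    0    0    4   -2
   p2  -1    0    0    0    0
   p3   0    0   -1    0    0
   p4   3    0    2    0   -4
   p5   0    4    0    2    0
   p6   0   -4    0    0    3

Candidate y = [2, 2, -3, -2, -1, 0, 0]; check y·C column-wise:
  col T0: 2·0 + 2·0 + -3·-1 + -2·0 + -1·3 = 0
  col T1: 2·0 + 2·0 + -3·0 + -2·0 + -1·0 + 0·4 + 0·-4 = 0
  col T2: 2·0 + 2·0 + -3·0 + -2·-1 + -1·2 = 0
  col T3: 2·-4 + 2·4 + -3·0 + -2·0 + -1·0 + 0·2 = 0
  col T4: 2·0 + 2·-2 + -3·0 + -2·0 + -1·-4 + 0·3 = 0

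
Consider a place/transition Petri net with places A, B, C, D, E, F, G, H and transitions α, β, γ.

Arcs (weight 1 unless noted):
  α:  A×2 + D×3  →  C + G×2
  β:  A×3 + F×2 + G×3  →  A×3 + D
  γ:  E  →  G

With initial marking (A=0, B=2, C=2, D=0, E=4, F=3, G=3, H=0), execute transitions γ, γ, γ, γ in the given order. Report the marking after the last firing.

(A=0, B=2, C=2, D=0, E=0, F=3, G=7, H=0)

step 1: fire γ:  (A=0, B=2, C=2, D=0, E=4, F=3, G=3, H=0) → (A=0, B=2, C=2, D=0, E=3, F=3, G=4, H=0)
step 2: fire γ:  (A=0, B=2, C=2, D=0, E=3, F=3, G=4, H=0) → (A=0, B=2, C=2, D=0, E=2, F=3, G=5, H=0)
step 3: fire γ:  (A=0, B=2, C=2, D=0, E=2, F=3, G=5, H=0) → (A=0, B=2, C=2, D=0, E=1, F=3, G=6, H=0)
step 4: fire γ:  (A=0, B=2, C=2, D=0, E=1, F=3, G=6, H=0) → (A=0, B=2, C=2, D=0, E=0, F=3, G=7, H=0)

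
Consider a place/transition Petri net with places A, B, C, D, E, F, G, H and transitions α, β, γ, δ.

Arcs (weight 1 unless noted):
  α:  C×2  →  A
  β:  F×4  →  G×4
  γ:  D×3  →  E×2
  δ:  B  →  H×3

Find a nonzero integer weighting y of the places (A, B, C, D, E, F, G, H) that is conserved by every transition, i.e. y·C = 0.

y = (A:2, B:0, C:1, D:0, E:0, F:0, G:0, H:0)

Incidence matrix C (rows=places, cols=transitions):
        α    β    γ    δ
    A   1    0    0    0
    B   0    0    0   -1
    C  -2    0    0    0
    D   0    0   -3    0
    E   0    0    2    0
    F   0   -4    0    0
    G   0    4    0    0
    H   0    0    0    3

Candidate y = [2, 0, 1, 0, 0, 0, 0, 0]; check y·C column-wise:
  col α: 2·1 + 1·-2 = 0
  col β: 2·0 + 1·0 + 0·-4 + 0·4 = 0
  col γ: 2·0 + 1·0 + 0·-3 + 0·2 = 0
  col δ: 2·0 + 0·-1 + 1·0 + 0·3 = 0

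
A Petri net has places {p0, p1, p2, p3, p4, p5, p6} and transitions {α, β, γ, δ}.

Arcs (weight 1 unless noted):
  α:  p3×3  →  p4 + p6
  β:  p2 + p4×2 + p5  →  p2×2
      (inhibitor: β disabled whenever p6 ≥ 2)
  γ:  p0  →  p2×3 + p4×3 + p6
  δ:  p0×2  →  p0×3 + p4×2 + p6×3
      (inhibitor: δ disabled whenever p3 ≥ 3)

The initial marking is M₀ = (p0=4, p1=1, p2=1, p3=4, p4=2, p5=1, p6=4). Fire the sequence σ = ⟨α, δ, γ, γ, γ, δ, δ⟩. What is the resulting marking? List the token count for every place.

(p0=4, p1=1, p2=10, p3=1, p4=18, p5=1, p6=17)

step 1: fire α:  (p0=4, p1=1, p2=1, p3=4, p4=2, p5=1, p6=4) → (p0=4, p1=1, p2=1, p3=1, p4=3, p5=1, p6=5)
step 2: fire δ:  (p0=4, p1=1, p2=1, p3=1, p4=3, p5=1, p6=5) → (p0=5, p1=1, p2=1, p3=1, p4=5, p5=1, p6=8)
step 3: fire γ:  (p0=5, p1=1, p2=1, p3=1, p4=5, p5=1, p6=8) → (p0=4, p1=1, p2=4, p3=1, p4=8, p5=1, p6=9)
step 4: fire γ:  (p0=4, p1=1, p2=4, p3=1, p4=8, p5=1, p6=9) → (p0=3, p1=1, p2=7, p3=1, p4=11, p5=1, p6=10)
step 5: fire γ:  (p0=3, p1=1, p2=7, p3=1, p4=11, p5=1, p6=10) → (p0=2, p1=1, p2=10, p3=1, p4=14, p5=1, p6=11)
step 6: fire δ:  (p0=2, p1=1, p2=10, p3=1, p4=14, p5=1, p6=11) → (p0=3, p1=1, p2=10, p3=1, p4=16, p5=1, p6=14)
step 7: fire δ:  (p0=3, p1=1, p2=10, p3=1, p4=16, p5=1, p6=14) → (p0=4, p1=1, p2=10, p3=1, p4=18, p5=1, p6=17)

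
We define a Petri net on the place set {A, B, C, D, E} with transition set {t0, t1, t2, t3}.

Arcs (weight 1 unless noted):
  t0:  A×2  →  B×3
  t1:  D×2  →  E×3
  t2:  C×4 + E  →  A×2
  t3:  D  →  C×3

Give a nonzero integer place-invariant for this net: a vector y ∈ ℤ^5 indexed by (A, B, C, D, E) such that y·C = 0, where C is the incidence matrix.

y = (A:3, B:2, C:1, D:3, E:2)

Incidence matrix C (rows=places, cols=transitions):
       t0   t1   t2   t3
    A  -2    0    2    0
    B   3    0    0    0
    C   0    0   -4    3
    D   0   -2    0   -1
    E   0    3   -1    0

Candidate y = [3, 2, 1, 3, 2]; check y·C column-wise:
  col t0: 3·-2 + 2·3 + 1·0 + 3·0 + 2·0 = 0
  col t1: 3·0 + 2·0 + 1·0 + 3·-2 + 2·3 = 0
  col t2: 3·2 + 2·0 + 1·-4 + 3·0 + 2·-1 = 0
  col t3: 3·0 + 2·0 + 1·3 + 3·-1 + 2·0 = 0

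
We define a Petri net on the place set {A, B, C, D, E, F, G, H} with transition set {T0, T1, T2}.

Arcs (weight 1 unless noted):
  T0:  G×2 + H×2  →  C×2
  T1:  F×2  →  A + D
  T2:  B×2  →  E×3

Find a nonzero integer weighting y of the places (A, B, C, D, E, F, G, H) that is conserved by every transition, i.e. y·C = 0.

y = (A:1, B:0, C:0, D:-1, E:0, F:0, G:0, H:0)

Incidence matrix C (rows=places, cols=transitions):
       T0   T1   T2
    A   0    1    0
    B   0    0   -2
    C   2    0    0
    D   0    1    0
    E   0    0    3
    F   0   -2    0
    G  -2    0    0
    H  -2    0    0

Candidate y = [1, 0, 0, -1, 0, 0, 0, 0]; check y·C column-wise:
  col T0: 1·0 + 0·2 + -1·0 + 0·-2 + 0·-2 = 0
  col T1: 1·1 + -1·1 + 0·-2 = 0
  col T2: 1·0 + 0·-2 + -1·0 + 0·3 = 0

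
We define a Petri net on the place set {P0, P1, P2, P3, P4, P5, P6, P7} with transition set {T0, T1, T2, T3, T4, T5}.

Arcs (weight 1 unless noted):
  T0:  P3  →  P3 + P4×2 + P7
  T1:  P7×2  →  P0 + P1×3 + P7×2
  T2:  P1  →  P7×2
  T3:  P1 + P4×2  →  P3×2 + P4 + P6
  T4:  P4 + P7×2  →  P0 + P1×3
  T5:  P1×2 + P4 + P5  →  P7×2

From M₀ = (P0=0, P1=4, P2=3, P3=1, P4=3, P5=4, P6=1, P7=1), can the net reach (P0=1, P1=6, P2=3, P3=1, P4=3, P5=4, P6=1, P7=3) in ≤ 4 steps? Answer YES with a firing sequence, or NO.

YES — reachable via ⟨T2, T1⟩ (2 firings)

step 1: fire T2:  (P0=0, P1=4, P2=3, P3=1, P4=3, P5=4, P6=1, P7=1) → (P0=0, P1=3, P2=3, P3=1, P4=3, P5=4, P6=1, P7=3)
step 2: fire T1:  (P0=0, P1=3, P2=3, P3=1, P4=3, P5=4, P6=1, P7=3) → (P0=1, P1=6, P2=3, P3=1, P4=3, P5=4, P6=1, P7=3)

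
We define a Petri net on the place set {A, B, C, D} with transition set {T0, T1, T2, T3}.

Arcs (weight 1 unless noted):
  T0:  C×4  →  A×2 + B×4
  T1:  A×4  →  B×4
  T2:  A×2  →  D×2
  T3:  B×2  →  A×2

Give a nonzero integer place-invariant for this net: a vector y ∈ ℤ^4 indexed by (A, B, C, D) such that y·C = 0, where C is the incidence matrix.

Incidence matrix C (rows=places, cols=transitions):
       T0   T1   T2   T3
    A   2   -4   -2    2
    B   4    4    0   -2
    C  -4    0    0    0
    D   0    0    2    0

Candidate y = [2, 2, 3, 2]; check y·C column-wise:
  col T0: 2·2 + 2·4 + 3·-4 + 2·0 = 0
  col T1: 2·-4 + 2·4 + 3·0 + 2·0 = 0
  col T2: 2·-2 + 2·0 + 3·0 + 2·2 = 0
  col T3: 2·2 + 2·-2 + 3·0 + 2·0 = 0

y = (A:2, B:2, C:3, D:2)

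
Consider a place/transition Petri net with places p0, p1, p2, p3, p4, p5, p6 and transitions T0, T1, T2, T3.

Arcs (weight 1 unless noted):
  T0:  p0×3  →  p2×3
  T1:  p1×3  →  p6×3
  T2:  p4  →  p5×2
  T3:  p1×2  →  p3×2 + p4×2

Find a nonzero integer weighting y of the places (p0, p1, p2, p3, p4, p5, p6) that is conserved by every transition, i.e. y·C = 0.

y = (p0:1, p1:0, p2:1, p3:0, p4:0, p5:0, p6:0)

Incidence matrix C (rows=places, cols=transitions):
       T0   T1   T2   T3
   p0  -3    0    0    0
   p1   0   -3    0   -2
   p2   3    0    0    0
   p3   0    0    0    2
   p4   0    0   -1    2
   p5   0    0    2    0
   p6   0    3    0    0

Candidate y = [1, 0, 1, 0, 0, 0, 0]; check y·C column-wise:
  col T0: 1·-3 + 1·3 = 0
  col T1: 1·0 + 0·-3 + 1·0 + 0·3 = 0
  col T2: 1·0 + 1·0 + 0·-1 + 0·2 = 0
  col T3: 1·0 + 0·-2 + 1·0 + 0·2 + 0·2 = 0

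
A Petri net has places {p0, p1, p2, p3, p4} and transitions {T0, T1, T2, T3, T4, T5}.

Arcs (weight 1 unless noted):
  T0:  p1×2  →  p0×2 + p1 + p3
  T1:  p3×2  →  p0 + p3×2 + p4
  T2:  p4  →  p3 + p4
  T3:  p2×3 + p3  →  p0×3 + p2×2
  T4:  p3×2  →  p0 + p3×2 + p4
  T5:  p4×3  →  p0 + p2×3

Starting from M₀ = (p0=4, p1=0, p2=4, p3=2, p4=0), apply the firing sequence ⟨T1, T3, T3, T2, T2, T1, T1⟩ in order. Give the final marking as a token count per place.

(p0=13, p1=0, p2=2, p3=2, p4=3)

step 1: fire T1:  (p0=4, p1=0, p2=4, p3=2, p4=0) → (p0=5, p1=0, p2=4, p3=2, p4=1)
step 2: fire T3:  (p0=5, p1=0, p2=4, p3=2, p4=1) → (p0=8, p1=0, p2=3, p3=1, p4=1)
step 3: fire T3:  (p0=8, p1=0, p2=3, p3=1, p4=1) → (p0=11, p1=0, p2=2, p3=0, p4=1)
step 4: fire T2:  (p0=11, p1=0, p2=2, p3=0, p4=1) → (p0=11, p1=0, p2=2, p3=1, p4=1)
step 5: fire T2:  (p0=11, p1=0, p2=2, p3=1, p4=1) → (p0=11, p1=0, p2=2, p3=2, p4=1)
step 6: fire T1:  (p0=11, p1=0, p2=2, p3=2, p4=1) → (p0=12, p1=0, p2=2, p3=2, p4=2)
step 7: fire T1:  (p0=12, p1=0, p2=2, p3=2, p4=2) → (p0=13, p1=0, p2=2, p3=2, p4=3)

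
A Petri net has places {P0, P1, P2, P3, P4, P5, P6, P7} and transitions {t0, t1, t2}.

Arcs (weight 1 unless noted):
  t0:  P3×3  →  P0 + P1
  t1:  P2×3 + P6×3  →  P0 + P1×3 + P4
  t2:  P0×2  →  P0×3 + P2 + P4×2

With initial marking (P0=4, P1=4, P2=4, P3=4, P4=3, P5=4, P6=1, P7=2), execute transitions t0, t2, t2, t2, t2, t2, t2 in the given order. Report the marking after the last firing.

(P0=11, P1=5, P2=10, P3=1, P4=15, P5=4, P6=1, P7=2)

step 1: fire t0:  (P0=4, P1=4, P2=4, P3=4, P4=3, P5=4, P6=1, P7=2) → (P0=5, P1=5, P2=4, P3=1, P4=3, P5=4, P6=1, P7=2)
step 2: fire t2:  (P0=5, P1=5, P2=4, P3=1, P4=3, P5=4, P6=1, P7=2) → (P0=6, P1=5, P2=5, P3=1, P4=5, P5=4, P6=1, P7=2)
step 3: fire t2:  (P0=6, P1=5, P2=5, P3=1, P4=5, P5=4, P6=1, P7=2) → (P0=7, P1=5, P2=6, P3=1, P4=7, P5=4, P6=1, P7=2)
step 4: fire t2:  (P0=7, P1=5, P2=6, P3=1, P4=7, P5=4, P6=1, P7=2) → (P0=8, P1=5, P2=7, P3=1, P4=9, P5=4, P6=1, P7=2)
step 5: fire t2:  (P0=8, P1=5, P2=7, P3=1, P4=9, P5=4, P6=1, P7=2) → (P0=9, P1=5, P2=8, P3=1, P4=11, P5=4, P6=1, P7=2)
step 6: fire t2:  (P0=9, P1=5, P2=8, P3=1, P4=11, P5=4, P6=1, P7=2) → (P0=10, P1=5, P2=9, P3=1, P4=13, P5=4, P6=1, P7=2)
step 7: fire t2:  (P0=10, P1=5, P2=9, P3=1, P4=13, P5=4, P6=1, P7=2) → (P0=11, P1=5, P2=10, P3=1, P4=15, P5=4, P6=1, P7=2)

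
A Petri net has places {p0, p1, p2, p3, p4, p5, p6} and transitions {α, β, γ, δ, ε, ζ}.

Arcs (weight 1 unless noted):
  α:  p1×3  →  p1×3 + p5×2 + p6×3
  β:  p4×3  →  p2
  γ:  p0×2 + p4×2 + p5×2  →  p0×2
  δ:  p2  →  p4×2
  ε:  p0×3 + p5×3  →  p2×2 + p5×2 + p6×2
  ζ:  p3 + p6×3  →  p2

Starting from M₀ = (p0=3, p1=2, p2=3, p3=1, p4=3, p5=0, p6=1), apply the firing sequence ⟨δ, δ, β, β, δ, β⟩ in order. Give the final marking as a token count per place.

step 1: fire δ:  (p0=3, p1=2, p2=3, p3=1, p4=3, p5=0, p6=1) → (p0=3, p1=2, p2=2, p3=1, p4=5, p5=0, p6=1)
step 2: fire δ:  (p0=3, p1=2, p2=2, p3=1, p4=5, p5=0, p6=1) → (p0=3, p1=2, p2=1, p3=1, p4=7, p5=0, p6=1)
step 3: fire β:  (p0=3, p1=2, p2=1, p3=1, p4=7, p5=0, p6=1) → (p0=3, p1=2, p2=2, p3=1, p4=4, p5=0, p6=1)
step 4: fire β:  (p0=3, p1=2, p2=2, p3=1, p4=4, p5=0, p6=1) → (p0=3, p1=2, p2=3, p3=1, p4=1, p5=0, p6=1)
step 5: fire δ:  (p0=3, p1=2, p2=3, p3=1, p4=1, p5=0, p6=1) → (p0=3, p1=2, p2=2, p3=1, p4=3, p5=0, p6=1)
step 6: fire β:  (p0=3, p1=2, p2=2, p3=1, p4=3, p5=0, p6=1) → (p0=3, p1=2, p2=3, p3=1, p4=0, p5=0, p6=1)

(p0=3, p1=2, p2=3, p3=1, p4=0, p5=0, p6=1)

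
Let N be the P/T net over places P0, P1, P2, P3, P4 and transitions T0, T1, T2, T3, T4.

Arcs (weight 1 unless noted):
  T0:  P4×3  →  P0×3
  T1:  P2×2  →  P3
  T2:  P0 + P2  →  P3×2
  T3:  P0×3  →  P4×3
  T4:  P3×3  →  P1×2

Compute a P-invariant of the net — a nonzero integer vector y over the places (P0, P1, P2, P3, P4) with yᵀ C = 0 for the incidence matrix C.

y = (P0:3, P1:3, P2:1, P3:2, P4:3)

Incidence matrix C (rows=places, cols=transitions):
       T0   T1   T2   T3   T4
   P0   3    0   -1   -3    0
   P1   0    0    0    0    2
   P2   0   -2   -1    0    0
   P3   0    1    2    0   -3
   P4  -3    0    0    3    0

Candidate y = [3, 3, 1, 2, 3]; check y·C column-wise:
  col T0: 3·3 + 3·0 + 1·0 + 2·0 + 3·-3 = 0
  col T1: 3·0 + 3·0 + 1·-2 + 2·1 + 3·0 = 0
  col T2: 3·-1 + 3·0 + 1·-1 + 2·2 + 3·0 = 0
  col T3: 3·-3 + 3·0 + 1·0 + 2·0 + 3·3 = 0
  col T4: 3·0 + 3·2 + 1·0 + 2·-3 + 3·0 = 0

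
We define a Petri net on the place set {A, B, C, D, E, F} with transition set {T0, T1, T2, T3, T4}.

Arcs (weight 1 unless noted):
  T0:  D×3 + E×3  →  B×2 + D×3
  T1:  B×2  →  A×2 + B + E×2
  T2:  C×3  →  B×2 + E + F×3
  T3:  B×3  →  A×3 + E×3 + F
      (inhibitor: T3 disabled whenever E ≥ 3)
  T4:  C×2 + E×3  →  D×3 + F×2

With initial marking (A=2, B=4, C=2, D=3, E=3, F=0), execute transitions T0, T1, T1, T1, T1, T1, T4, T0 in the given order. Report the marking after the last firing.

step 1: fire T0:  (A=2, B=4, C=2, D=3, E=3, F=0) → (A=2, B=6, C=2, D=3, E=0, F=0)
step 2: fire T1:  (A=2, B=6, C=2, D=3, E=0, F=0) → (A=4, B=5, C=2, D=3, E=2, F=0)
step 3: fire T1:  (A=4, B=5, C=2, D=3, E=2, F=0) → (A=6, B=4, C=2, D=3, E=4, F=0)
step 4: fire T1:  (A=6, B=4, C=2, D=3, E=4, F=0) → (A=8, B=3, C=2, D=3, E=6, F=0)
step 5: fire T1:  (A=8, B=3, C=2, D=3, E=6, F=0) → (A=10, B=2, C=2, D=3, E=8, F=0)
step 6: fire T1:  (A=10, B=2, C=2, D=3, E=8, F=0) → (A=12, B=1, C=2, D=3, E=10, F=0)
step 7: fire T4:  (A=12, B=1, C=2, D=3, E=10, F=0) → (A=12, B=1, C=0, D=6, E=7, F=2)
step 8: fire T0:  (A=12, B=1, C=0, D=6, E=7, F=2) → (A=12, B=3, C=0, D=6, E=4, F=2)

(A=12, B=3, C=0, D=6, E=4, F=2)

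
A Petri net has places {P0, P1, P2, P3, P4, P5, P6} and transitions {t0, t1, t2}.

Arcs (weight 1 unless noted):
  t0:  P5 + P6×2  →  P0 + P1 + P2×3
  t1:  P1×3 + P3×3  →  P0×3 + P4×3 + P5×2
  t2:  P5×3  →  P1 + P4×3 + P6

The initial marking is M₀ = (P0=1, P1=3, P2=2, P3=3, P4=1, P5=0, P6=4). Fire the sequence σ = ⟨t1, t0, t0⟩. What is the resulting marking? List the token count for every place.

step 1: fire t1:  (P0=1, P1=3, P2=2, P3=3, P4=1, P5=0, P6=4) → (P0=4, P1=0, P2=2, P3=0, P4=4, P5=2, P6=4)
step 2: fire t0:  (P0=4, P1=0, P2=2, P3=0, P4=4, P5=2, P6=4) → (P0=5, P1=1, P2=5, P3=0, P4=4, P5=1, P6=2)
step 3: fire t0:  (P0=5, P1=1, P2=5, P3=0, P4=4, P5=1, P6=2) → (P0=6, P1=2, P2=8, P3=0, P4=4, P5=0, P6=0)

(P0=6, P1=2, P2=8, P3=0, P4=4, P5=0, P6=0)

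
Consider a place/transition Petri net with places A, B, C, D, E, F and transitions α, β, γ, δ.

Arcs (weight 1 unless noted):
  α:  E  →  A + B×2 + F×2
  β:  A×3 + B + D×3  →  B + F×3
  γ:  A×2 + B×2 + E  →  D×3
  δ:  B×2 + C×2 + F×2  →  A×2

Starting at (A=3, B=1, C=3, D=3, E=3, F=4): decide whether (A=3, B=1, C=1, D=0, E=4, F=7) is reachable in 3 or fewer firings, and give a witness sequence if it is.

depth 0: 1 marking
depth 1: 3 markings reached so far
depth 2: 7 markings reached so far
depth 3: 12 markings reached so far
target is not among the 12 markings reachable within 3 steps

NO — not reachable within 3 firings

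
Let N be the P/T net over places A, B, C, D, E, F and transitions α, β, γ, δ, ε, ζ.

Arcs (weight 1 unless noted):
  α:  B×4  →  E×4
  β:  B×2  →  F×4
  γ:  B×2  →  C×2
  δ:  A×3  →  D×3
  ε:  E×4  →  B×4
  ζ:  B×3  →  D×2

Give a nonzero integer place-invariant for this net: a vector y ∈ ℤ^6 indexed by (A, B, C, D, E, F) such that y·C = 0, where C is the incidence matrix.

Incidence matrix C (rows=places, cols=transitions):
        α    β    γ    δ    ε    ζ
    A   0    0    0   -3    0    0
    B  -4   -2   -2    0    4   -3
    C   0    0    2    0    0    0
    D   0    0    0    3    0    2
    E   4    0    0    0   -4    0
    F   0    4    0    0    0    0

Candidate y = [3, 2, 2, 3, 2, 1]; check y·C column-wise:
  col α: 3·0 + 2·-4 + 2·0 + 3·0 + 2·4 + 1·0 = 0
  col β: 3·0 + 2·-2 + 2·0 + 3·0 + 2·0 + 1·4 = 0
  col γ: 3·0 + 2·-2 + 2·2 + 3·0 + 2·0 + 1·0 = 0
  col δ: 3·-3 + 2·0 + 2·0 + 3·3 + 2·0 + 1·0 = 0
  col ε: 3·0 + 2·4 + 2·0 + 3·0 + 2·-4 + 1·0 = 0
  col ζ: 3·0 + 2·-3 + 2·0 + 3·2 + 2·0 + 1·0 = 0

y = (A:3, B:2, C:2, D:3, E:2, F:1)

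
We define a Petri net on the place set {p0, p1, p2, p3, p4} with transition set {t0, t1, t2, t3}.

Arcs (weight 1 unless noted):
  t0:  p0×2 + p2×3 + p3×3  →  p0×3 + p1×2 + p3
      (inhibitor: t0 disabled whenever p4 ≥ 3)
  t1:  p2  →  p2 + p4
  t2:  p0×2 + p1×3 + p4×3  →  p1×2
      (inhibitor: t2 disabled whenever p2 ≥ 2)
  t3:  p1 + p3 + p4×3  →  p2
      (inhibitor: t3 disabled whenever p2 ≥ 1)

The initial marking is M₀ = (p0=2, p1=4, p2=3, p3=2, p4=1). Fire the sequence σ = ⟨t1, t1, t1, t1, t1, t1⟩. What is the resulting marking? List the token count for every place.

step 1: fire t1:  (p0=2, p1=4, p2=3, p3=2, p4=1) → (p0=2, p1=4, p2=3, p3=2, p4=2)
step 2: fire t1:  (p0=2, p1=4, p2=3, p3=2, p4=2) → (p0=2, p1=4, p2=3, p3=2, p4=3)
step 3: fire t1:  (p0=2, p1=4, p2=3, p3=2, p4=3) → (p0=2, p1=4, p2=3, p3=2, p4=4)
step 4: fire t1:  (p0=2, p1=4, p2=3, p3=2, p4=4) → (p0=2, p1=4, p2=3, p3=2, p4=5)
step 5: fire t1:  (p0=2, p1=4, p2=3, p3=2, p4=5) → (p0=2, p1=4, p2=3, p3=2, p4=6)
step 6: fire t1:  (p0=2, p1=4, p2=3, p3=2, p4=6) → (p0=2, p1=4, p2=3, p3=2, p4=7)

(p0=2, p1=4, p2=3, p3=2, p4=7)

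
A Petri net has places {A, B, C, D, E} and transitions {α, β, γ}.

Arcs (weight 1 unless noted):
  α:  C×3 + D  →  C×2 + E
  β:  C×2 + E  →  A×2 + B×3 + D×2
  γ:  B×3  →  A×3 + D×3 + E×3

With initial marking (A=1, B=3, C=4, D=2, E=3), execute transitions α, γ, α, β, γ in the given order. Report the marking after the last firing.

step 1: fire α:  (A=1, B=3, C=4, D=2, E=3) → (A=1, B=3, C=3, D=1, E=4)
step 2: fire γ:  (A=1, B=3, C=3, D=1, E=4) → (A=4, B=0, C=3, D=4, E=7)
step 3: fire α:  (A=4, B=0, C=3, D=4, E=7) → (A=4, B=0, C=2, D=3, E=8)
step 4: fire β:  (A=4, B=0, C=2, D=3, E=8) → (A=6, B=3, C=0, D=5, E=7)
step 5: fire γ:  (A=6, B=3, C=0, D=5, E=7) → (A=9, B=0, C=0, D=8, E=10)

(A=9, B=0, C=0, D=8, E=10)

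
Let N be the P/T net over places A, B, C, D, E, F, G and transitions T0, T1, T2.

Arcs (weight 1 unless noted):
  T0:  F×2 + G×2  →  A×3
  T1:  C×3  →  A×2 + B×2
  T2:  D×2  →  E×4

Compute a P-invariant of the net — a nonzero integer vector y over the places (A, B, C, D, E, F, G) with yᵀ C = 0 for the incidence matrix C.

Incidence matrix C (rows=places, cols=transitions):
       T0   T1   T2
    A   3    2    0
    B   0    2    0
    C   0   -3    0
    D   0    0   -2
    E   0    0    4
    F  -2    0    0
    G  -2    0    0

Candidate y = [0, 3, 2, 0, 0, 0, 0]; check y·C column-wise:
  col T0: 0·3 + 3·0 + 2·0 + 0·-2 + 0·-2 = 0
  col T1: 0·2 + 3·2 + 2·-3 = 0
  col T2: 3·0 + 2·0 + 0·-2 + 0·4 = 0

y = (A:0, B:3, C:2, D:0, E:0, F:0, G:0)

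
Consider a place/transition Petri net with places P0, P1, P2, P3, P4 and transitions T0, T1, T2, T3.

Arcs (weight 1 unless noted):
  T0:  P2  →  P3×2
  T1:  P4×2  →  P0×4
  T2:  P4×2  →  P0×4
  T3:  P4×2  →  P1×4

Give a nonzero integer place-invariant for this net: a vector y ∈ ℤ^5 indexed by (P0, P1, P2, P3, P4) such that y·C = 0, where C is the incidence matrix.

y = (P0:0, P1:0, P2:2, P3:1, P4:0)

Incidence matrix C (rows=places, cols=transitions):
       T0   T1   T2   T3
   P0   0    4    4    0
   P1   0    0    0    4
   P2  -1    0    0    0
   P3   2    0    0    0
   P4   0   -2   -2   -2

Candidate y = [0, 0, 2, 1, 0]; check y·C column-wise:
  col T0: 2·-1 + 1·2 = 0
  col T1: 0·4 + 2·0 + 1·0 + 0·-2 = 0
  col T2: 0·4 + 2·0 + 1·0 + 0·-2 = 0
  col T3: 0·4 + 2·0 + 1·0 + 0·-2 = 0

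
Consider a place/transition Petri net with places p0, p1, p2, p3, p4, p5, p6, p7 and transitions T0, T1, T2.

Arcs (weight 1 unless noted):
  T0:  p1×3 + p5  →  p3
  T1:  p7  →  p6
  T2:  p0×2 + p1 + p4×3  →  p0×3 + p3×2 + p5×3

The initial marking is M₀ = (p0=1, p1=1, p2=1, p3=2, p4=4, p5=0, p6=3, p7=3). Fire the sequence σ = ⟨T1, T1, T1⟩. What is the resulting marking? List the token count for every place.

step 1: fire T1:  (p0=1, p1=1, p2=1, p3=2, p4=4, p5=0, p6=3, p7=3) → (p0=1, p1=1, p2=1, p3=2, p4=4, p5=0, p6=4, p7=2)
step 2: fire T1:  (p0=1, p1=1, p2=1, p3=2, p4=4, p5=0, p6=4, p7=2) → (p0=1, p1=1, p2=1, p3=2, p4=4, p5=0, p6=5, p7=1)
step 3: fire T1:  (p0=1, p1=1, p2=1, p3=2, p4=4, p5=0, p6=5, p7=1) → (p0=1, p1=1, p2=1, p3=2, p4=4, p5=0, p6=6, p7=0)

(p0=1, p1=1, p2=1, p3=2, p4=4, p5=0, p6=6, p7=0)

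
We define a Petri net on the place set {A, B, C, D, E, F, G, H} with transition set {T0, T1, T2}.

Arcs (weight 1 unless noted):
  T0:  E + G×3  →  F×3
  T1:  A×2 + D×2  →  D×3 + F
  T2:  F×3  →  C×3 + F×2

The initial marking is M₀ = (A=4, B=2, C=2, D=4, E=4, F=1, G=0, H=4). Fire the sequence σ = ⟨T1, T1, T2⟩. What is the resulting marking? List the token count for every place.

step 1: fire T1:  (A=4, B=2, C=2, D=4, E=4, F=1, G=0, H=4) → (A=2, B=2, C=2, D=5, E=4, F=2, G=0, H=4)
step 2: fire T1:  (A=2, B=2, C=2, D=5, E=4, F=2, G=0, H=4) → (A=0, B=2, C=2, D=6, E=4, F=3, G=0, H=4)
step 3: fire T2:  (A=0, B=2, C=2, D=6, E=4, F=3, G=0, H=4) → (A=0, B=2, C=5, D=6, E=4, F=2, G=0, H=4)

(A=0, B=2, C=5, D=6, E=4, F=2, G=0, H=4)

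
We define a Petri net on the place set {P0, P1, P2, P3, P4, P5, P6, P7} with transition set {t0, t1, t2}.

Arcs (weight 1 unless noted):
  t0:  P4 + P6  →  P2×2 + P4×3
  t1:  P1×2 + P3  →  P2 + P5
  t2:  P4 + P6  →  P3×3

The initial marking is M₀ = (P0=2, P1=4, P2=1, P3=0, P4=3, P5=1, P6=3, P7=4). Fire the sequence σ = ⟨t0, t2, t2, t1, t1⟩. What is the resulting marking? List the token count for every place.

(P0=2, P1=0, P2=5, P3=4, P4=3, P5=3, P6=0, P7=4)

step 1: fire t0:  (P0=2, P1=4, P2=1, P3=0, P4=3, P5=1, P6=3, P7=4) → (P0=2, P1=4, P2=3, P3=0, P4=5, P5=1, P6=2, P7=4)
step 2: fire t2:  (P0=2, P1=4, P2=3, P3=0, P4=5, P5=1, P6=2, P7=4) → (P0=2, P1=4, P2=3, P3=3, P4=4, P5=1, P6=1, P7=4)
step 3: fire t2:  (P0=2, P1=4, P2=3, P3=3, P4=4, P5=1, P6=1, P7=4) → (P0=2, P1=4, P2=3, P3=6, P4=3, P5=1, P6=0, P7=4)
step 4: fire t1:  (P0=2, P1=4, P2=3, P3=6, P4=3, P5=1, P6=0, P7=4) → (P0=2, P1=2, P2=4, P3=5, P4=3, P5=2, P6=0, P7=4)
step 5: fire t1:  (P0=2, P1=2, P2=4, P3=5, P4=3, P5=2, P6=0, P7=4) → (P0=2, P1=0, P2=5, P3=4, P4=3, P5=3, P6=0, P7=4)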